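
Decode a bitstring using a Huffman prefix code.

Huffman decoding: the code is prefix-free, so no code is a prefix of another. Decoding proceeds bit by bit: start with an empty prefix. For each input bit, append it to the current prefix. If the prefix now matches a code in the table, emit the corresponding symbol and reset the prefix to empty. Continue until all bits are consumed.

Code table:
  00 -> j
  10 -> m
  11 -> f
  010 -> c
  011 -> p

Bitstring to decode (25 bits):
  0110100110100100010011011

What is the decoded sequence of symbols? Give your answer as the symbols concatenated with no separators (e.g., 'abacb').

Answer: pcpccjmpp

Derivation:
Bit 0: prefix='0' (no match yet)
Bit 1: prefix='01' (no match yet)
Bit 2: prefix='011' -> emit 'p', reset
Bit 3: prefix='0' (no match yet)
Bit 4: prefix='01' (no match yet)
Bit 5: prefix='010' -> emit 'c', reset
Bit 6: prefix='0' (no match yet)
Bit 7: prefix='01' (no match yet)
Bit 8: prefix='011' -> emit 'p', reset
Bit 9: prefix='0' (no match yet)
Bit 10: prefix='01' (no match yet)
Bit 11: prefix='010' -> emit 'c', reset
Bit 12: prefix='0' (no match yet)
Bit 13: prefix='01' (no match yet)
Bit 14: prefix='010' -> emit 'c', reset
Bit 15: prefix='0' (no match yet)
Bit 16: prefix='00' -> emit 'j', reset
Bit 17: prefix='1' (no match yet)
Bit 18: prefix='10' -> emit 'm', reset
Bit 19: prefix='0' (no match yet)
Bit 20: prefix='01' (no match yet)
Bit 21: prefix='011' -> emit 'p', reset
Bit 22: prefix='0' (no match yet)
Bit 23: prefix='01' (no match yet)
Bit 24: prefix='011' -> emit 'p', reset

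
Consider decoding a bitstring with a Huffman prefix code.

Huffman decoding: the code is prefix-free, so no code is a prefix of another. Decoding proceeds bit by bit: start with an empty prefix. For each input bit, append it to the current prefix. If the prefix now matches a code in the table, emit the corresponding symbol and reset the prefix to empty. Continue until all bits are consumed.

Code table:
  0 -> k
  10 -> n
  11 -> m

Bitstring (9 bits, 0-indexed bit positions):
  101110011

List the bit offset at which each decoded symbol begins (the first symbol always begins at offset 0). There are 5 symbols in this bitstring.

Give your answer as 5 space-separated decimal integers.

Answer: 0 2 4 6 7

Derivation:
Bit 0: prefix='1' (no match yet)
Bit 1: prefix='10' -> emit 'n', reset
Bit 2: prefix='1' (no match yet)
Bit 3: prefix='11' -> emit 'm', reset
Bit 4: prefix='1' (no match yet)
Bit 5: prefix='10' -> emit 'n', reset
Bit 6: prefix='0' -> emit 'k', reset
Bit 7: prefix='1' (no match yet)
Bit 8: prefix='11' -> emit 'm', reset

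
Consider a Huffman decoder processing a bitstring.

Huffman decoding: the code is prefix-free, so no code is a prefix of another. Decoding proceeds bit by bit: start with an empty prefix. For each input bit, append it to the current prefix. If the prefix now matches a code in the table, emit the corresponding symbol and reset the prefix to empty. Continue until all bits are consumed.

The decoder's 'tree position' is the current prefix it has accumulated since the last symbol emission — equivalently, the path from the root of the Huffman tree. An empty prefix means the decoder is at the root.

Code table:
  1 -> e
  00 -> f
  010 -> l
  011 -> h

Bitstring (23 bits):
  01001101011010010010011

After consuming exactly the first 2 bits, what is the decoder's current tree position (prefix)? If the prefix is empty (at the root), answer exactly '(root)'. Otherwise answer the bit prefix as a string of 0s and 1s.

Answer: 01

Derivation:
Bit 0: prefix='0' (no match yet)
Bit 1: prefix='01' (no match yet)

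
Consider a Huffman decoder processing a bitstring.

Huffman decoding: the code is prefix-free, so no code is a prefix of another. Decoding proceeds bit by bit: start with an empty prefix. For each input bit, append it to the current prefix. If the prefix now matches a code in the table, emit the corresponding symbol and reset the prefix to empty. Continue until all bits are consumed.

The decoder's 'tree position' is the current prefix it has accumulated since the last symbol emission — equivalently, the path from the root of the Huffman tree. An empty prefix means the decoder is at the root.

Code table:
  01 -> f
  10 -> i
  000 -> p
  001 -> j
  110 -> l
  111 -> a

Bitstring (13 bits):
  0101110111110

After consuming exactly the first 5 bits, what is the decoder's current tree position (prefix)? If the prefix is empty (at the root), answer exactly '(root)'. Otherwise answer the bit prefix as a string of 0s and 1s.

Answer: 1

Derivation:
Bit 0: prefix='0' (no match yet)
Bit 1: prefix='01' -> emit 'f', reset
Bit 2: prefix='0' (no match yet)
Bit 3: prefix='01' -> emit 'f', reset
Bit 4: prefix='1' (no match yet)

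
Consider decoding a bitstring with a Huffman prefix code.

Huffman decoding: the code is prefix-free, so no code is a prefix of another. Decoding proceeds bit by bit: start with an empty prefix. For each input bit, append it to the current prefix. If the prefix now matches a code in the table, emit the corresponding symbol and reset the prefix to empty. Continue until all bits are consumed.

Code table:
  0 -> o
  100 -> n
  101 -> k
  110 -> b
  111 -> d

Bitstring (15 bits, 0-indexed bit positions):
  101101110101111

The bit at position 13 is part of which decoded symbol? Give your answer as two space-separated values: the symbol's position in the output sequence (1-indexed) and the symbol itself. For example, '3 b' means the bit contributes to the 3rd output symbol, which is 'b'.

Bit 0: prefix='1' (no match yet)
Bit 1: prefix='10' (no match yet)
Bit 2: prefix='101' -> emit 'k', reset
Bit 3: prefix='1' (no match yet)
Bit 4: prefix='10' (no match yet)
Bit 5: prefix='101' -> emit 'k', reset
Bit 6: prefix='1' (no match yet)
Bit 7: prefix='11' (no match yet)
Bit 8: prefix='110' -> emit 'b', reset
Bit 9: prefix='1' (no match yet)
Bit 10: prefix='10' (no match yet)
Bit 11: prefix='101' -> emit 'k', reset
Bit 12: prefix='1' (no match yet)
Bit 13: prefix='11' (no match yet)
Bit 14: prefix='111' -> emit 'd', reset

Answer: 5 d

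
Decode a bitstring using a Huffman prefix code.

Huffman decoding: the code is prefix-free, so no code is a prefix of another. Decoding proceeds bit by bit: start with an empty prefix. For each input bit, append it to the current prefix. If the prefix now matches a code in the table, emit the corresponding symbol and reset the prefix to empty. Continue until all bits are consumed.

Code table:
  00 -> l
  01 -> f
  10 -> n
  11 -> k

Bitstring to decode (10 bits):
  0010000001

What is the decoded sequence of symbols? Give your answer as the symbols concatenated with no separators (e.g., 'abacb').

Answer: lnllf

Derivation:
Bit 0: prefix='0' (no match yet)
Bit 1: prefix='00' -> emit 'l', reset
Bit 2: prefix='1' (no match yet)
Bit 3: prefix='10' -> emit 'n', reset
Bit 4: prefix='0' (no match yet)
Bit 5: prefix='00' -> emit 'l', reset
Bit 6: prefix='0' (no match yet)
Bit 7: prefix='00' -> emit 'l', reset
Bit 8: prefix='0' (no match yet)
Bit 9: prefix='01' -> emit 'f', reset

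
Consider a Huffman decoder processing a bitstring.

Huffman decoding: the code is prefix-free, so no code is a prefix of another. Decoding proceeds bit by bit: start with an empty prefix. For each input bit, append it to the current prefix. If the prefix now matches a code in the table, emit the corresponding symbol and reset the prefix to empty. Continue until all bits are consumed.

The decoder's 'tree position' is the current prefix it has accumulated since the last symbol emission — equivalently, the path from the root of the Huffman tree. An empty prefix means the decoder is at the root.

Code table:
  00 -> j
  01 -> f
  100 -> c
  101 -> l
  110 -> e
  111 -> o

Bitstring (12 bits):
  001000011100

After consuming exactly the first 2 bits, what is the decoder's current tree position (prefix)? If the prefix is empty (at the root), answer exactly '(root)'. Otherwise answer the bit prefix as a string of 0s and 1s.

Bit 0: prefix='0' (no match yet)
Bit 1: prefix='00' -> emit 'j', reset

Answer: (root)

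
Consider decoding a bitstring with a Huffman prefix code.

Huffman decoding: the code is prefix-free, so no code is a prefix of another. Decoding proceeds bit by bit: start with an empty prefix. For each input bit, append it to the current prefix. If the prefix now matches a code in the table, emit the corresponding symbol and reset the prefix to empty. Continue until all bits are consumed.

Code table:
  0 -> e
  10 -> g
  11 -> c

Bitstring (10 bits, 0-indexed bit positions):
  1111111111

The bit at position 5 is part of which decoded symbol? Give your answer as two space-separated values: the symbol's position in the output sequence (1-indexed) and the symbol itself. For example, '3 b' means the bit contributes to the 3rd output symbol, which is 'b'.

Bit 0: prefix='1' (no match yet)
Bit 1: prefix='11' -> emit 'c', reset
Bit 2: prefix='1' (no match yet)
Bit 3: prefix='11' -> emit 'c', reset
Bit 4: prefix='1' (no match yet)
Bit 5: prefix='11' -> emit 'c', reset
Bit 6: prefix='1' (no match yet)
Bit 7: prefix='11' -> emit 'c', reset
Bit 8: prefix='1' (no match yet)
Bit 9: prefix='11' -> emit 'c', reset

Answer: 3 c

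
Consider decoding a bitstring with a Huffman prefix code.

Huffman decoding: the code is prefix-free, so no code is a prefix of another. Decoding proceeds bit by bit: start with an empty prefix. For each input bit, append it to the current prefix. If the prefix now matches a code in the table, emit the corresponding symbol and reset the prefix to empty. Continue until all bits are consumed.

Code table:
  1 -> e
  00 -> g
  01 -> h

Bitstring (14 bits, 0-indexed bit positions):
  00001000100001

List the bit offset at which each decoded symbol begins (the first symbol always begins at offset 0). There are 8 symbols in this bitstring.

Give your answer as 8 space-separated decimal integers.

Bit 0: prefix='0' (no match yet)
Bit 1: prefix='00' -> emit 'g', reset
Bit 2: prefix='0' (no match yet)
Bit 3: prefix='00' -> emit 'g', reset
Bit 4: prefix='1' -> emit 'e', reset
Bit 5: prefix='0' (no match yet)
Bit 6: prefix='00' -> emit 'g', reset
Bit 7: prefix='0' (no match yet)
Bit 8: prefix='01' -> emit 'h', reset
Bit 9: prefix='0' (no match yet)
Bit 10: prefix='00' -> emit 'g', reset
Bit 11: prefix='0' (no match yet)
Bit 12: prefix='00' -> emit 'g', reset
Bit 13: prefix='1' -> emit 'e', reset

Answer: 0 2 4 5 7 9 11 13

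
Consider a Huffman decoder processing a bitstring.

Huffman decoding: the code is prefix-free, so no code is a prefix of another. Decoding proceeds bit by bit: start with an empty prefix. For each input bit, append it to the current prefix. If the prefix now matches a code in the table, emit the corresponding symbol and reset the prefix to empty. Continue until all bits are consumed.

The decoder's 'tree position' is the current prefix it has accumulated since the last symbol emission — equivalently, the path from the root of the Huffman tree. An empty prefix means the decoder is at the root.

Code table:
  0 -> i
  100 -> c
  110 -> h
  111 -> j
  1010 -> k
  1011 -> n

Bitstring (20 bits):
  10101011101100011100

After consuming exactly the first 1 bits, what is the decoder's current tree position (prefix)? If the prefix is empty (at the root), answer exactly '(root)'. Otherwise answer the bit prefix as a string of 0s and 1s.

Bit 0: prefix='1' (no match yet)

Answer: 1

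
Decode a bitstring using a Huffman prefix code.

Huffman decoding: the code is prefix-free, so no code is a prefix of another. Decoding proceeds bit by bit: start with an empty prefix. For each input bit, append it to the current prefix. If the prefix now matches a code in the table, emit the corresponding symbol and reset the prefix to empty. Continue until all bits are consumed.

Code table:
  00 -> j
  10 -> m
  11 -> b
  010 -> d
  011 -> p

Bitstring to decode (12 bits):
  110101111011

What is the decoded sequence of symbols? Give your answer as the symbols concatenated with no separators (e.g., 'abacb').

Answer: bdbbp

Derivation:
Bit 0: prefix='1' (no match yet)
Bit 1: prefix='11' -> emit 'b', reset
Bit 2: prefix='0' (no match yet)
Bit 3: prefix='01' (no match yet)
Bit 4: prefix='010' -> emit 'd', reset
Bit 5: prefix='1' (no match yet)
Bit 6: prefix='11' -> emit 'b', reset
Bit 7: prefix='1' (no match yet)
Bit 8: prefix='11' -> emit 'b', reset
Bit 9: prefix='0' (no match yet)
Bit 10: prefix='01' (no match yet)
Bit 11: prefix='011' -> emit 'p', reset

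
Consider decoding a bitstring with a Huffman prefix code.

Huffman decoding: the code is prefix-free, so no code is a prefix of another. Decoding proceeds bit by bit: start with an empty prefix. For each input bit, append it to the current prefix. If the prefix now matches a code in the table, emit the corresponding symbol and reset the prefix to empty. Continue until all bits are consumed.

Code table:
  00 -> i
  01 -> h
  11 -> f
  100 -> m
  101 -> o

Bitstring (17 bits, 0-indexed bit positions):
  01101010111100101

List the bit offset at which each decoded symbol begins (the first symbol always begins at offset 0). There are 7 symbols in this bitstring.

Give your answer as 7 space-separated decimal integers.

Answer: 0 2 5 7 9 11 14

Derivation:
Bit 0: prefix='0' (no match yet)
Bit 1: prefix='01' -> emit 'h', reset
Bit 2: prefix='1' (no match yet)
Bit 3: prefix='10' (no match yet)
Bit 4: prefix='101' -> emit 'o', reset
Bit 5: prefix='0' (no match yet)
Bit 6: prefix='01' -> emit 'h', reset
Bit 7: prefix='0' (no match yet)
Bit 8: prefix='01' -> emit 'h', reset
Bit 9: prefix='1' (no match yet)
Bit 10: prefix='11' -> emit 'f', reset
Bit 11: prefix='1' (no match yet)
Bit 12: prefix='10' (no match yet)
Bit 13: prefix='100' -> emit 'm', reset
Bit 14: prefix='1' (no match yet)
Bit 15: prefix='10' (no match yet)
Bit 16: prefix='101' -> emit 'o', reset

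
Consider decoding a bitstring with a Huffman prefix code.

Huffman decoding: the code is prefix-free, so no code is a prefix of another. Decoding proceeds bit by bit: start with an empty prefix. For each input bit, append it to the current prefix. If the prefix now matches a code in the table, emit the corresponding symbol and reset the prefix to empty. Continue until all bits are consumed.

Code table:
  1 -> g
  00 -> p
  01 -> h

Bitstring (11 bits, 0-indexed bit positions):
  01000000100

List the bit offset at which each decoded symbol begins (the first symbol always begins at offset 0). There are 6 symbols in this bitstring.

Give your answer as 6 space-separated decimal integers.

Bit 0: prefix='0' (no match yet)
Bit 1: prefix='01' -> emit 'h', reset
Bit 2: prefix='0' (no match yet)
Bit 3: prefix='00' -> emit 'p', reset
Bit 4: prefix='0' (no match yet)
Bit 5: prefix='00' -> emit 'p', reset
Bit 6: prefix='0' (no match yet)
Bit 7: prefix='00' -> emit 'p', reset
Bit 8: prefix='1' -> emit 'g', reset
Bit 9: prefix='0' (no match yet)
Bit 10: prefix='00' -> emit 'p', reset

Answer: 0 2 4 6 8 9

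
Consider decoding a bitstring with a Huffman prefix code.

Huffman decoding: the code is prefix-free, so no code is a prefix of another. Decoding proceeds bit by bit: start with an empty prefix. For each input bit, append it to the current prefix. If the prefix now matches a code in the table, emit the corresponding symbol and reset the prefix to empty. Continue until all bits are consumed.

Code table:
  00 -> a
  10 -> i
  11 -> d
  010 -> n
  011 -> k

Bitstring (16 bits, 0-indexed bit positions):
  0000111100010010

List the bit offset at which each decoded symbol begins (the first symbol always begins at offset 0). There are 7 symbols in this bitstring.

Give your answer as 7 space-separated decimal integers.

Bit 0: prefix='0' (no match yet)
Bit 1: prefix='00' -> emit 'a', reset
Bit 2: prefix='0' (no match yet)
Bit 3: prefix='00' -> emit 'a', reset
Bit 4: prefix='1' (no match yet)
Bit 5: prefix='11' -> emit 'd', reset
Bit 6: prefix='1' (no match yet)
Bit 7: prefix='11' -> emit 'd', reset
Bit 8: prefix='0' (no match yet)
Bit 9: prefix='00' -> emit 'a', reset
Bit 10: prefix='0' (no match yet)
Bit 11: prefix='01' (no match yet)
Bit 12: prefix='010' -> emit 'n', reset
Bit 13: prefix='0' (no match yet)
Bit 14: prefix='01' (no match yet)
Bit 15: prefix='010' -> emit 'n', reset

Answer: 0 2 4 6 8 10 13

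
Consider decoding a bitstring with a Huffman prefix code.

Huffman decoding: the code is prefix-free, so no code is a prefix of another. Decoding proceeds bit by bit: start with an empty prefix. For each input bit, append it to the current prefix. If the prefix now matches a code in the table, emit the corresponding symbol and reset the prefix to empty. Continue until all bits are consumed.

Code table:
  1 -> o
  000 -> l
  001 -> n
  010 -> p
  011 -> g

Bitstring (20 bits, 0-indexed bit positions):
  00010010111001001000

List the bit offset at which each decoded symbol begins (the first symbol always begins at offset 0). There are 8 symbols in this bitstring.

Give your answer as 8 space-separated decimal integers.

Bit 0: prefix='0' (no match yet)
Bit 1: prefix='00' (no match yet)
Bit 2: prefix='000' -> emit 'l', reset
Bit 3: prefix='1' -> emit 'o', reset
Bit 4: prefix='0' (no match yet)
Bit 5: prefix='00' (no match yet)
Bit 6: prefix='001' -> emit 'n', reset
Bit 7: prefix='0' (no match yet)
Bit 8: prefix='01' (no match yet)
Bit 9: prefix='011' -> emit 'g', reset
Bit 10: prefix='1' -> emit 'o', reset
Bit 11: prefix='0' (no match yet)
Bit 12: prefix='00' (no match yet)
Bit 13: prefix='001' -> emit 'n', reset
Bit 14: prefix='0' (no match yet)
Bit 15: prefix='00' (no match yet)
Bit 16: prefix='001' -> emit 'n', reset
Bit 17: prefix='0' (no match yet)
Bit 18: prefix='00' (no match yet)
Bit 19: prefix='000' -> emit 'l', reset

Answer: 0 3 4 7 10 11 14 17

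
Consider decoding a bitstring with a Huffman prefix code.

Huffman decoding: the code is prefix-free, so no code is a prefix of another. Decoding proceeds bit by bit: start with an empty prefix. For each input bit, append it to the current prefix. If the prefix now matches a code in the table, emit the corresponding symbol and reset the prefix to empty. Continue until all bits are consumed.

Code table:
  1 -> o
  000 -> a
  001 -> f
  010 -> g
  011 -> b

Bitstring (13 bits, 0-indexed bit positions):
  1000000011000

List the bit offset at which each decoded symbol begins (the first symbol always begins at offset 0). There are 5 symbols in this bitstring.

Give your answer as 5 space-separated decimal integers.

Answer: 0 1 4 7 10

Derivation:
Bit 0: prefix='1' -> emit 'o', reset
Bit 1: prefix='0' (no match yet)
Bit 2: prefix='00' (no match yet)
Bit 3: prefix='000' -> emit 'a', reset
Bit 4: prefix='0' (no match yet)
Bit 5: prefix='00' (no match yet)
Bit 6: prefix='000' -> emit 'a', reset
Bit 7: prefix='0' (no match yet)
Bit 8: prefix='01' (no match yet)
Bit 9: prefix='011' -> emit 'b', reset
Bit 10: prefix='0' (no match yet)
Bit 11: prefix='00' (no match yet)
Bit 12: prefix='000' -> emit 'a', reset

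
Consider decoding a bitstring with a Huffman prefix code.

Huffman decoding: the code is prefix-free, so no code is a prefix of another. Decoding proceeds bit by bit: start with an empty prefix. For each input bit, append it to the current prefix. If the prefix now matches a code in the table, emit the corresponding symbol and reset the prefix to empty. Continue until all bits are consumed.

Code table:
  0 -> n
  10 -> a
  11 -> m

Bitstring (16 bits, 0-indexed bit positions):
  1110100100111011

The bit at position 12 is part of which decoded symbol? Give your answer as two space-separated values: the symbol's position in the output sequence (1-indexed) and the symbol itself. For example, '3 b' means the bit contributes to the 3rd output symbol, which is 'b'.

Bit 0: prefix='1' (no match yet)
Bit 1: prefix='11' -> emit 'm', reset
Bit 2: prefix='1' (no match yet)
Bit 3: prefix='10' -> emit 'a', reset
Bit 4: prefix='1' (no match yet)
Bit 5: prefix='10' -> emit 'a', reset
Bit 6: prefix='0' -> emit 'n', reset
Bit 7: prefix='1' (no match yet)
Bit 8: prefix='10' -> emit 'a', reset
Bit 9: prefix='0' -> emit 'n', reset
Bit 10: prefix='1' (no match yet)
Bit 11: prefix='11' -> emit 'm', reset
Bit 12: prefix='1' (no match yet)
Bit 13: prefix='10' -> emit 'a', reset
Bit 14: prefix='1' (no match yet)
Bit 15: prefix='11' -> emit 'm', reset

Answer: 8 a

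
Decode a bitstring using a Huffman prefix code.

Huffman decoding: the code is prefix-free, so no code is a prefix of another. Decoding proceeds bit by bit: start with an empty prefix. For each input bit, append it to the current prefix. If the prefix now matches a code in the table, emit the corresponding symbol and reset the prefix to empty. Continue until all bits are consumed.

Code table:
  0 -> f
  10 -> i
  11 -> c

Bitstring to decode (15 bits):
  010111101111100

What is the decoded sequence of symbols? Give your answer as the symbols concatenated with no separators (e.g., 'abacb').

Answer: ficcfccif

Derivation:
Bit 0: prefix='0' -> emit 'f', reset
Bit 1: prefix='1' (no match yet)
Bit 2: prefix='10' -> emit 'i', reset
Bit 3: prefix='1' (no match yet)
Bit 4: prefix='11' -> emit 'c', reset
Bit 5: prefix='1' (no match yet)
Bit 6: prefix='11' -> emit 'c', reset
Bit 7: prefix='0' -> emit 'f', reset
Bit 8: prefix='1' (no match yet)
Bit 9: prefix='11' -> emit 'c', reset
Bit 10: prefix='1' (no match yet)
Bit 11: prefix='11' -> emit 'c', reset
Bit 12: prefix='1' (no match yet)
Bit 13: prefix='10' -> emit 'i', reset
Bit 14: prefix='0' -> emit 'f', reset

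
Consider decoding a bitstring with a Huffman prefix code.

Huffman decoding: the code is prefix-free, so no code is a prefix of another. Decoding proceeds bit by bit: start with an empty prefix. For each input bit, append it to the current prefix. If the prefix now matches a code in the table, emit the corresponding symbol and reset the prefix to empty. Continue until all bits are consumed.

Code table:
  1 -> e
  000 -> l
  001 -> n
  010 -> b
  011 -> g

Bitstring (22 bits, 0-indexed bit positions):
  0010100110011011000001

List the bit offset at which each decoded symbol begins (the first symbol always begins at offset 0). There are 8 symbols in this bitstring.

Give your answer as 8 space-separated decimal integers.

Bit 0: prefix='0' (no match yet)
Bit 1: prefix='00' (no match yet)
Bit 2: prefix='001' -> emit 'n', reset
Bit 3: prefix='0' (no match yet)
Bit 4: prefix='01' (no match yet)
Bit 5: prefix='010' -> emit 'b', reset
Bit 6: prefix='0' (no match yet)
Bit 7: prefix='01' (no match yet)
Bit 8: prefix='011' -> emit 'g', reset
Bit 9: prefix='0' (no match yet)
Bit 10: prefix='00' (no match yet)
Bit 11: prefix='001' -> emit 'n', reset
Bit 12: prefix='1' -> emit 'e', reset
Bit 13: prefix='0' (no match yet)
Bit 14: prefix='01' (no match yet)
Bit 15: prefix='011' -> emit 'g', reset
Bit 16: prefix='0' (no match yet)
Bit 17: prefix='00' (no match yet)
Bit 18: prefix='000' -> emit 'l', reset
Bit 19: prefix='0' (no match yet)
Bit 20: prefix='00' (no match yet)
Bit 21: prefix='001' -> emit 'n', reset

Answer: 0 3 6 9 12 13 16 19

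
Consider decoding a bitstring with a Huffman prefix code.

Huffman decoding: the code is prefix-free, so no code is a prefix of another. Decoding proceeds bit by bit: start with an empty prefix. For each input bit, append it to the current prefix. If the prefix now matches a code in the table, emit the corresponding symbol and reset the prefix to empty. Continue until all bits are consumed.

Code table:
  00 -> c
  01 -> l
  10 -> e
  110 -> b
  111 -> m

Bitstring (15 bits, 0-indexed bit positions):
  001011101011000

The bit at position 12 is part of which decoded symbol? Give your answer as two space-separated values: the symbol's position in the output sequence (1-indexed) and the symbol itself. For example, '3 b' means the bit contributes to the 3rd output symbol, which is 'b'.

Answer: 6 e

Derivation:
Bit 0: prefix='0' (no match yet)
Bit 1: prefix='00' -> emit 'c', reset
Bit 2: prefix='1' (no match yet)
Bit 3: prefix='10' -> emit 'e', reset
Bit 4: prefix='1' (no match yet)
Bit 5: prefix='11' (no match yet)
Bit 6: prefix='111' -> emit 'm', reset
Bit 7: prefix='0' (no match yet)
Bit 8: prefix='01' -> emit 'l', reset
Bit 9: prefix='0' (no match yet)
Bit 10: prefix='01' -> emit 'l', reset
Bit 11: prefix='1' (no match yet)
Bit 12: prefix='10' -> emit 'e', reset
Bit 13: prefix='0' (no match yet)
Bit 14: prefix='00' -> emit 'c', reset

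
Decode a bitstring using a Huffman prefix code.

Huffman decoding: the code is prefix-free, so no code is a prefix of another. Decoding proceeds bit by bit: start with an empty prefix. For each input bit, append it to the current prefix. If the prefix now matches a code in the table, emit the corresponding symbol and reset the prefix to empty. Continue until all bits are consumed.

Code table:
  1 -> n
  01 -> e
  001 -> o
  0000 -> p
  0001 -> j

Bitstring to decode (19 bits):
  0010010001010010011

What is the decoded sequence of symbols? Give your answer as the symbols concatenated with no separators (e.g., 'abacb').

Answer: oojeoon

Derivation:
Bit 0: prefix='0' (no match yet)
Bit 1: prefix='00' (no match yet)
Bit 2: prefix='001' -> emit 'o', reset
Bit 3: prefix='0' (no match yet)
Bit 4: prefix='00' (no match yet)
Bit 5: prefix='001' -> emit 'o', reset
Bit 6: prefix='0' (no match yet)
Bit 7: prefix='00' (no match yet)
Bit 8: prefix='000' (no match yet)
Bit 9: prefix='0001' -> emit 'j', reset
Bit 10: prefix='0' (no match yet)
Bit 11: prefix='01' -> emit 'e', reset
Bit 12: prefix='0' (no match yet)
Bit 13: prefix='00' (no match yet)
Bit 14: prefix='001' -> emit 'o', reset
Bit 15: prefix='0' (no match yet)
Bit 16: prefix='00' (no match yet)
Bit 17: prefix='001' -> emit 'o', reset
Bit 18: prefix='1' -> emit 'n', reset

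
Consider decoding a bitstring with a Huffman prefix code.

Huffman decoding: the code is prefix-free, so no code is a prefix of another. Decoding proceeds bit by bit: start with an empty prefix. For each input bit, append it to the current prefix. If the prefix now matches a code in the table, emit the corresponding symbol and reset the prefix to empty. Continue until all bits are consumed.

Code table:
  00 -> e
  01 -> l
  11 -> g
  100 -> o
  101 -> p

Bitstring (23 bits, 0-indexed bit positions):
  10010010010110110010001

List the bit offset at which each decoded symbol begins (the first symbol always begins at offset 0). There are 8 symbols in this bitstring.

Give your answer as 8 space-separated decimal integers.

Answer: 0 3 6 9 12 15 18 21

Derivation:
Bit 0: prefix='1' (no match yet)
Bit 1: prefix='10' (no match yet)
Bit 2: prefix='100' -> emit 'o', reset
Bit 3: prefix='1' (no match yet)
Bit 4: prefix='10' (no match yet)
Bit 5: prefix='100' -> emit 'o', reset
Bit 6: prefix='1' (no match yet)
Bit 7: prefix='10' (no match yet)
Bit 8: prefix='100' -> emit 'o', reset
Bit 9: prefix='1' (no match yet)
Bit 10: prefix='10' (no match yet)
Bit 11: prefix='101' -> emit 'p', reset
Bit 12: prefix='1' (no match yet)
Bit 13: prefix='10' (no match yet)
Bit 14: prefix='101' -> emit 'p', reset
Bit 15: prefix='1' (no match yet)
Bit 16: prefix='10' (no match yet)
Bit 17: prefix='100' -> emit 'o', reset
Bit 18: prefix='1' (no match yet)
Bit 19: prefix='10' (no match yet)
Bit 20: prefix='100' -> emit 'o', reset
Bit 21: prefix='0' (no match yet)
Bit 22: prefix='01' -> emit 'l', reset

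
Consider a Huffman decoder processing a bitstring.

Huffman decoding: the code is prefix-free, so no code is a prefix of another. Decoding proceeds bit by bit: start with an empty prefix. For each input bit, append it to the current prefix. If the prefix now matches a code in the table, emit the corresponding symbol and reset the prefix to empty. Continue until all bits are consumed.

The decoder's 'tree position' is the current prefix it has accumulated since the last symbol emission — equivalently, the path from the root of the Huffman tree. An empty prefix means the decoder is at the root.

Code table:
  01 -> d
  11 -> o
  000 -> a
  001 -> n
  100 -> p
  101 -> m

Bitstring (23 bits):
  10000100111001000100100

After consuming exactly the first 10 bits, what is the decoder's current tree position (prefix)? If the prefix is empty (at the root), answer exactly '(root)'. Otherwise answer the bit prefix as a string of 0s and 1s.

Answer: 1

Derivation:
Bit 0: prefix='1' (no match yet)
Bit 1: prefix='10' (no match yet)
Bit 2: prefix='100' -> emit 'p', reset
Bit 3: prefix='0' (no match yet)
Bit 4: prefix='00' (no match yet)
Bit 5: prefix='001' -> emit 'n', reset
Bit 6: prefix='0' (no match yet)
Bit 7: prefix='00' (no match yet)
Bit 8: prefix='001' -> emit 'n', reset
Bit 9: prefix='1' (no match yet)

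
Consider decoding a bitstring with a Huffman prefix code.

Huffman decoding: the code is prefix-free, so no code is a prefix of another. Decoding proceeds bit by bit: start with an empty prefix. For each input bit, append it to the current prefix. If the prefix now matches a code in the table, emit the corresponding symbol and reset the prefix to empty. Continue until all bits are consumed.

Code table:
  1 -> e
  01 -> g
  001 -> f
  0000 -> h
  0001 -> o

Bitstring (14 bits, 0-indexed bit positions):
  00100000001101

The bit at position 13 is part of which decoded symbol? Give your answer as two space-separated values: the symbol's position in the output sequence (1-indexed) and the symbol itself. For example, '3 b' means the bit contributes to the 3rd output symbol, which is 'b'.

Bit 0: prefix='0' (no match yet)
Bit 1: prefix='00' (no match yet)
Bit 2: prefix='001' -> emit 'f', reset
Bit 3: prefix='0' (no match yet)
Bit 4: prefix='00' (no match yet)
Bit 5: prefix='000' (no match yet)
Bit 6: prefix='0000' -> emit 'h', reset
Bit 7: prefix='0' (no match yet)
Bit 8: prefix='00' (no match yet)
Bit 9: prefix='000' (no match yet)
Bit 10: prefix='0001' -> emit 'o', reset
Bit 11: prefix='1' -> emit 'e', reset
Bit 12: prefix='0' (no match yet)
Bit 13: prefix='01' -> emit 'g', reset

Answer: 5 g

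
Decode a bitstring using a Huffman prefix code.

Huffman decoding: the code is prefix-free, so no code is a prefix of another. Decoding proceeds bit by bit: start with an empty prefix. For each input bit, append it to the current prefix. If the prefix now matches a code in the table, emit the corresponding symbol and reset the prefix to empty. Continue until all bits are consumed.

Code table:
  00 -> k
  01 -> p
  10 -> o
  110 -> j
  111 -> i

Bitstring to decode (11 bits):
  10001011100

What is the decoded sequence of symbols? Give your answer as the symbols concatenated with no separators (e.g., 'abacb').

Answer: okoik

Derivation:
Bit 0: prefix='1' (no match yet)
Bit 1: prefix='10' -> emit 'o', reset
Bit 2: prefix='0' (no match yet)
Bit 3: prefix='00' -> emit 'k', reset
Bit 4: prefix='1' (no match yet)
Bit 5: prefix='10' -> emit 'o', reset
Bit 6: prefix='1' (no match yet)
Bit 7: prefix='11' (no match yet)
Bit 8: prefix='111' -> emit 'i', reset
Bit 9: prefix='0' (no match yet)
Bit 10: prefix='00' -> emit 'k', reset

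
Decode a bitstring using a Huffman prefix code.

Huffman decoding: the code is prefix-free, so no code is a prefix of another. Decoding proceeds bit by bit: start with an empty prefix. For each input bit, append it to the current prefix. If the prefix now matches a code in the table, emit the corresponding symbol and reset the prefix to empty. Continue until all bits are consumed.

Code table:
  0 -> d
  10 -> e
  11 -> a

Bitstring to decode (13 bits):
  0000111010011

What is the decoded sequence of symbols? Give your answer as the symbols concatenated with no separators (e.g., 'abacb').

Bit 0: prefix='0' -> emit 'd', reset
Bit 1: prefix='0' -> emit 'd', reset
Bit 2: prefix='0' -> emit 'd', reset
Bit 3: prefix='0' -> emit 'd', reset
Bit 4: prefix='1' (no match yet)
Bit 5: prefix='11' -> emit 'a', reset
Bit 6: prefix='1' (no match yet)
Bit 7: prefix='10' -> emit 'e', reset
Bit 8: prefix='1' (no match yet)
Bit 9: prefix='10' -> emit 'e', reset
Bit 10: prefix='0' -> emit 'd', reset
Bit 11: prefix='1' (no match yet)
Bit 12: prefix='11' -> emit 'a', reset

Answer: ddddaeeda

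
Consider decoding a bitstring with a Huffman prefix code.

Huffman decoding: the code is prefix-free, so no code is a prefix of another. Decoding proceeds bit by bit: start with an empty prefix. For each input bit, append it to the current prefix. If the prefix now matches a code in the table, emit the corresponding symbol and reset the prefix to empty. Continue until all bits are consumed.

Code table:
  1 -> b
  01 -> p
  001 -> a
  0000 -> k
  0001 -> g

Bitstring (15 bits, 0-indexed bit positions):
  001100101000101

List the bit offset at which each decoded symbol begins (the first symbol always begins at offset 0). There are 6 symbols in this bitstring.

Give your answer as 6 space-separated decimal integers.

Answer: 0 3 4 7 9 13

Derivation:
Bit 0: prefix='0' (no match yet)
Bit 1: prefix='00' (no match yet)
Bit 2: prefix='001' -> emit 'a', reset
Bit 3: prefix='1' -> emit 'b', reset
Bit 4: prefix='0' (no match yet)
Bit 5: prefix='00' (no match yet)
Bit 6: prefix='001' -> emit 'a', reset
Bit 7: prefix='0' (no match yet)
Bit 8: prefix='01' -> emit 'p', reset
Bit 9: prefix='0' (no match yet)
Bit 10: prefix='00' (no match yet)
Bit 11: prefix='000' (no match yet)
Bit 12: prefix='0001' -> emit 'g', reset
Bit 13: prefix='0' (no match yet)
Bit 14: prefix='01' -> emit 'p', reset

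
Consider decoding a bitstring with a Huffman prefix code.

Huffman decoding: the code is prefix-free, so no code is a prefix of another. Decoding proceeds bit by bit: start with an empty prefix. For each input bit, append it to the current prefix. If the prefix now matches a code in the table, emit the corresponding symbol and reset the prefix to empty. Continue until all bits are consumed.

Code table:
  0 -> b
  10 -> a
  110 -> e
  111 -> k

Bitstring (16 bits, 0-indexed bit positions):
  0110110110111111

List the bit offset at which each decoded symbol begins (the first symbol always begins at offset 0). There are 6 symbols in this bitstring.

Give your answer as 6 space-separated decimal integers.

Answer: 0 1 4 7 10 13

Derivation:
Bit 0: prefix='0' -> emit 'b', reset
Bit 1: prefix='1' (no match yet)
Bit 2: prefix='11' (no match yet)
Bit 3: prefix='110' -> emit 'e', reset
Bit 4: prefix='1' (no match yet)
Bit 5: prefix='11' (no match yet)
Bit 6: prefix='110' -> emit 'e', reset
Bit 7: prefix='1' (no match yet)
Bit 8: prefix='11' (no match yet)
Bit 9: prefix='110' -> emit 'e', reset
Bit 10: prefix='1' (no match yet)
Bit 11: prefix='11' (no match yet)
Bit 12: prefix='111' -> emit 'k', reset
Bit 13: prefix='1' (no match yet)
Bit 14: prefix='11' (no match yet)
Bit 15: prefix='111' -> emit 'k', reset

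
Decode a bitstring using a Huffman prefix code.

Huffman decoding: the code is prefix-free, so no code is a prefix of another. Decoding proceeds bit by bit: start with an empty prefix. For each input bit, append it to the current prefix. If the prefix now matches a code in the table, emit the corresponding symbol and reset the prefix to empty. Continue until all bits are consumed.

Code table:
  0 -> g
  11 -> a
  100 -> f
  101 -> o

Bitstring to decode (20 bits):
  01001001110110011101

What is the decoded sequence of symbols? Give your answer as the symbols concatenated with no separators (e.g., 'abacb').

Bit 0: prefix='0' -> emit 'g', reset
Bit 1: prefix='1' (no match yet)
Bit 2: prefix='10' (no match yet)
Bit 3: prefix='100' -> emit 'f', reset
Bit 4: prefix='1' (no match yet)
Bit 5: prefix='10' (no match yet)
Bit 6: prefix='100' -> emit 'f', reset
Bit 7: prefix='1' (no match yet)
Bit 8: prefix='11' -> emit 'a', reset
Bit 9: prefix='1' (no match yet)
Bit 10: prefix='10' (no match yet)
Bit 11: prefix='101' -> emit 'o', reset
Bit 12: prefix='1' (no match yet)
Bit 13: prefix='10' (no match yet)
Bit 14: prefix='100' -> emit 'f', reset
Bit 15: prefix='1' (no match yet)
Bit 16: prefix='11' -> emit 'a', reset
Bit 17: prefix='1' (no match yet)
Bit 18: prefix='10' (no match yet)
Bit 19: prefix='101' -> emit 'o', reset

Answer: gffaofao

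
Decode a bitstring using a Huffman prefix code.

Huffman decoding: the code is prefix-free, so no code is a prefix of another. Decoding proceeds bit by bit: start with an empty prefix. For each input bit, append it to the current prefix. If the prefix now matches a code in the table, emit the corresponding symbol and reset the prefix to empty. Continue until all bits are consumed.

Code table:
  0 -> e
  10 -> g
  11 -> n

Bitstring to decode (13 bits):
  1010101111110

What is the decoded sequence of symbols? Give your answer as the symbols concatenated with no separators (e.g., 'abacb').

Answer: gggnnne

Derivation:
Bit 0: prefix='1' (no match yet)
Bit 1: prefix='10' -> emit 'g', reset
Bit 2: prefix='1' (no match yet)
Bit 3: prefix='10' -> emit 'g', reset
Bit 4: prefix='1' (no match yet)
Bit 5: prefix='10' -> emit 'g', reset
Bit 6: prefix='1' (no match yet)
Bit 7: prefix='11' -> emit 'n', reset
Bit 8: prefix='1' (no match yet)
Bit 9: prefix='11' -> emit 'n', reset
Bit 10: prefix='1' (no match yet)
Bit 11: prefix='11' -> emit 'n', reset
Bit 12: prefix='0' -> emit 'e', reset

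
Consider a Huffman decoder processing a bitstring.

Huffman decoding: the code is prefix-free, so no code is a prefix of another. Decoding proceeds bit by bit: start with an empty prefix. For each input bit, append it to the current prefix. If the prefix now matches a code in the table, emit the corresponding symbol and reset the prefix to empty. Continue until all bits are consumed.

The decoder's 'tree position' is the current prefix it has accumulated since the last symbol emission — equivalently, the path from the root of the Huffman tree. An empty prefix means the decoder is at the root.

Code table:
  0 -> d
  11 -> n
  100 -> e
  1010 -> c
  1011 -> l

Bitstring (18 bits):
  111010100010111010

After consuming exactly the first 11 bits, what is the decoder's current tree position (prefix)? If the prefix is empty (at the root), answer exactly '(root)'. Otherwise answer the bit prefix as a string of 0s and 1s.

Bit 0: prefix='1' (no match yet)
Bit 1: prefix='11' -> emit 'n', reset
Bit 2: prefix='1' (no match yet)
Bit 3: prefix='10' (no match yet)
Bit 4: prefix='101' (no match yet)
Bit 5: prefix='1010' -> emit 'c', reset
Bit 6: prefix='1' (no match yet)
Bit 7: prefix='10' (no match yet)
Bit 8: prefix='100' -> emit 'e', reset
Bit 9: prefix='0' -> emit 'd', reset
Bit 10: prefix='1' (no match yet)

Answer: 1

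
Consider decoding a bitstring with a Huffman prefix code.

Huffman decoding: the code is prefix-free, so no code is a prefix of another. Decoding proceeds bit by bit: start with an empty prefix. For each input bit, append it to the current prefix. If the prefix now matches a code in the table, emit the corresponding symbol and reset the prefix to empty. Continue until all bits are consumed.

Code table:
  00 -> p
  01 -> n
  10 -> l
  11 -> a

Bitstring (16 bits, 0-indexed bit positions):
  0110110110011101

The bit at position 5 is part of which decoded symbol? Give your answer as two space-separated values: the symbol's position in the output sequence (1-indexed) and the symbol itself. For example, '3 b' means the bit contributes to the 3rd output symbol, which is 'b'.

Bit 0: prefix='0' (no match yet)
Bit 1: prefix='01' -> emit 'n', reset
Bit 2: prefix='1' (no match yet)
Bit 3: prefix='10' -> emit 'l', reset
Bit 4: prefix='1' (no match yet)
Bit 5: prefix='11' -> emit 'a', reset
Bit 6: prefix='0' (no match yet)
Bit 7: prefix='01' -> emit 'n', reset
Bit 8: prefix='1' (no match yet)
Bit 9: prefix='10' -> emit 'l', reset

Answer: 3 a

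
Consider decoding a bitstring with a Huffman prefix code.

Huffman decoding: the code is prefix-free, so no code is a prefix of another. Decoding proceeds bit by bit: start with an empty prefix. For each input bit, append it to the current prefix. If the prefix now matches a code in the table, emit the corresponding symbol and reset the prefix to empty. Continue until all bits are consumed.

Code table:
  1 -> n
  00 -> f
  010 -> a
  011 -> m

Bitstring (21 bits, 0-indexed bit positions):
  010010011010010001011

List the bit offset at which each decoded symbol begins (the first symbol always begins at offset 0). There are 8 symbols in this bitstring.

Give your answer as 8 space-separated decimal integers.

Bit 0: prefix='0' (no match yet)
Bit 1: prefix='01' (no match yet)
Bit 2: prefix='010' -> emit 'a', reset
Bit 3: prefix='0' (no match yet)
Bit 4: prefix='01' (no match yet)
Bit 5: prefix='010' -> emit 'a', reset
Bit 6: prefix='0' (no match yet)
Bit 7: prefix='01' (no match yet)
Bit 8: prefix='011' -> emit 'm', reset
Bit 9: prefix='0' (no match yet)
Bit 10: prefix='01' (no match yet)
Bit 11: prefix='010' -> emit 'a', reset
Bit 12: prefix='0' (no match yet)
Bit 13: prefix='01' (no match yet)
Bit 14: prefix='010' -> emit 'a', reset
Bit 15: prefix='0' (no match yet)
Bit 16: prefix='00' -> emit 'f', reset
Bit 17: prefix='1' -> emit 'n', reset
Bit 18: prefix='0' (no match yet)
Bit 19: prefix='01' (no match yet)
Bit 20: prefix='011' -> emit 'm', reset

Answer: 0 3 6 9 12 15 17 18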